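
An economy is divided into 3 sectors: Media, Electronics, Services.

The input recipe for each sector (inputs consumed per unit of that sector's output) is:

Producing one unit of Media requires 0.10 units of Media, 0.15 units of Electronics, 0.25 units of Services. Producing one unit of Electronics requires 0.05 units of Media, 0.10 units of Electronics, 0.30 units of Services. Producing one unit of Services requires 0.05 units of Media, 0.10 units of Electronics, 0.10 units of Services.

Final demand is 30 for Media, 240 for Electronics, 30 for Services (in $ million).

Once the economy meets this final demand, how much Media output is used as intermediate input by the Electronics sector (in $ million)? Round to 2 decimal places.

z_12 = 14.63

I − A =
  [   0.90    -0.05    -0.05]
  [  -0.15     0.90    -0.10]
  [  -0.25    -0.30     0.90]
Cofactors of I−A, C_ij = (−1)^(i+j)·(minor ij) (rows/columns in the sector order above):
  C_11 = (0.90)(0.90) − (-0.10)(-0.30) = 0.7800
  C_12 = −[(-0.15)(0.90) − (-0.10)(-0.25)] = 0.1600
  C_13 = (-0.15)(-0.30) − (0.90)(-0.25) = 0.2700
  C_21 = −[(-0.05)(0.90) − (-0.05)(-0.30)] = 0.0600
  C_22 = (0.90)(0.90) − (-0.05)(-0.25) = 0.7975
  C_23 = −[(0.90)(-0.30) − (-0.05)(-0.25)] = 0.2825
  C_31 = (-0.05)(-0.10) − (-0.05)(0.90) = 0.0500
  C_32 = −[(0.90)(-0.10) − (-0.05)(-0.15)] = 0.0975
  C_33 = (0.90)(0.90) − (-0.05)(-0.15) = 0.8025
det(I−A) = Σ_j (I−A)_1j·C_1j = (0.90)(0.7800) + (-0.05)(0.1600) + (-0.05)(0.2700) = 0.6805
adj(I−A) = Cᵀ =
  [ 0.7800   0.0600   0.0500]
  [ 0.1600   0.7975   0.0975]
  [ 0.2700   0.2825   0.8025]
(I − A)⁻¹ = adj(I−A) / det(I−A) ≈
  [   1.1462     0.0882     0.0735]
  [   0.2351     1.1719     0.1433]
  [   0.3968     0.4151     1.1793]
First solve x = (I − A)⁻¹ d = adj(I−A)·d / det(I−A); in particular x_2 = (0.1600·30 + 0.7975·240 + 0.0975·30) / 0.6805 = 199.125 / 0.6805 ≈ 292.6157.
Intermediate flow from 1 to 2: z_12 = a_12 · x_2 = 0.05 × 199.125 / 0.6805 = 9.95625 / 0.6805 ≈ 14.63.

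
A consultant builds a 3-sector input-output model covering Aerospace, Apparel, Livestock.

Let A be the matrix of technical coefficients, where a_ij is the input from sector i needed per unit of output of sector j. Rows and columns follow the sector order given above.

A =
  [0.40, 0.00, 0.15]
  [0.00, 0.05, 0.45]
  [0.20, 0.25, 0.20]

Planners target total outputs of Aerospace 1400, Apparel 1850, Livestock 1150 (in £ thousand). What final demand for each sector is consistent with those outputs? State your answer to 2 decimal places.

d_1 = 667.50, d_2 = 1240.00, d_3 = 177.50

I − A =
  [   0.60     0.00    -0.15]
  [   0.00     0.95    -0.45]
  [  -0.20    -0.25     0.80]
d = (I − A) x:
  d_1 = (+0.60)·1400 + (+0.00)·1850 + (-0.15)·1150 = 667.50
  d_2 = (+0.00)·1400 + (+0.95)·1850 + (-0.45)·1150 = 1240.00
  d_3 = (-0.20)·1400 + (-0.25)·1850 + (+0.80)·1150 = 177.50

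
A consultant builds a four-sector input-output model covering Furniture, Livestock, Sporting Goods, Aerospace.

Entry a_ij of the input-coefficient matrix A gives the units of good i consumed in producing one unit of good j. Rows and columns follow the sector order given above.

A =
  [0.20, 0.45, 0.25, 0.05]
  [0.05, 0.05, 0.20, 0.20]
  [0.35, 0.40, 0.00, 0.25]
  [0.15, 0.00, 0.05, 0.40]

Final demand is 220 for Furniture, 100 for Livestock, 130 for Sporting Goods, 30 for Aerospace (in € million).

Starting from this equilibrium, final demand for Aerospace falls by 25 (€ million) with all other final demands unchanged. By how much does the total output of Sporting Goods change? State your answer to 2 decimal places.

Δx_3 = -26.36

I − A =
  [   0.80    -0.45    -0.25    -0.05]
  [  -0.05     0.95    -0.20    -0.20]
  [  -0.35    -0.40     1.00    -0.25]
  [  -0.15     0.00    -0.05     0.60]
Compute the cofactors C_ij = (−1)^(i+j)·(3×3 minor ij) of I−A; the adjugate is their transpose:
adj(I−A) = Cᵀ =
  [ 0.506125   0.325375   0.203375   0.235375]
  [ 0.112375   0.399750   0.117625   0.191625]
  [ 0.259125   0.300375   0.421875   0.297500]
  [ 0.148125   0.106375   0.086000   0.553875]
det(I−A) = Σ_j (I−A)_1j·C_1j = (0.80)(0.506125) + (-0.45)(0.112375) + (-0.25)(0.259125) + (-0.05)(0.148125) = 0.28214375
(I − A)⁻¹ = adj(I−A) / det(I−A) ≈
  [   1.7939     1.1532     0.7208     0.8342]
  [   0.3983     1.4168     0.4169     0.6792]
  [   0.9184     1.0646     1.4952     1.0544]
  [   0.5250     0.3770     0.3048     1.9631]
Δx = (I − A)⁻¹ Δd with Δd having -25 in the Aerospace component and 0 elsewhere.
So Δx_3 = L_34 · (-25), where L_34 = adj(I−A)_34 / det(I−A) = 0.297500 / 0.28214375.
Δx_3 = 0.297500 × (-25) / 0.28214375 = -7.4375 / 0.28214375 ≈ -26.36.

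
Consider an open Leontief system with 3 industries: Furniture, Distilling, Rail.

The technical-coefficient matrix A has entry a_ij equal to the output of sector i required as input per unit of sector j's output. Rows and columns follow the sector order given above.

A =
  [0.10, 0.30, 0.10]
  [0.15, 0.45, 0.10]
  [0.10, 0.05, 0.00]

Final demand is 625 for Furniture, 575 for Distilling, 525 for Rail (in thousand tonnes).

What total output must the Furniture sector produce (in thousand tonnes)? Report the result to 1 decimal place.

x_1 = 1285.1

I − A =
  [   0.90    -0.30    -0.10]
  [  -0.15     0.55    -0.10]
  [  -0.10    -0.05     1.00]
Cofactors of I−A, C_ij = (−1)^(i+j)·(minor ij) (rows/columns in the sector order above):
  C_11 = (0.55)(1.00) − (-0.10)(-0.05) = 0.5450
  C_12 = −[(-0.15)(1.00) − (-0.10)(-0.10)] = 0.1600
  C_13 = (-0.15)(-0.05) − (0.55)(-0.10) = 0.0625
  C_21 = −[(-0.30)(1.00) − (-0.10)(-0.05)] = 0.3050
  C_22 = (0.90)(1.00) − (-0.10)(-0.10) = 0.8900
  C_23 = −[(0.90)(-0.05) − (-0.30)(-0.10)] = 0.0750
  C_31 = (-0.30)(-0.10) − (-0.10)(0.55) = 0.0850
  C_32 = −[(0.90)(-0.10) − (-0.10)(-0.15)] = 0.1050
  C_33 = (0.90)(0.55) − (-0.30)(-0.15) = 0.4500
det(I−A) = Σ_j (I−A)_1j·C_1j = (0.90)(0.5450) + (-0.30)(0.1600) + (-0.10)(0.0625) = 0.43625
adj(I−A) = Cᵀ =
  [ 0.5450   0.3050   0.0850]
  [ 0.1600   0.8900   0.1050]
  [ 0.0625   0.0750   0.4500]
(I − A)⁻¹ = adj(I−A) / det(I−A) ≈
  [   1.2493     0.6991     0.1948]
  [   0.3668     2.0401     0.2407]
  [   0.1433     0.1719     1.0315]
x = (I − A)⁻¹ d = adj(I−A)·d / det(I−A), with det(I−A) = 0.43625:
  x_1 = (0.5450·625 + 0.3050·575 + 0.0850·525) / 0.43625 = 560.625 / 0.43625 ≈ 1285.1
  x_2 = (0.1600·625 + 0.8900·575 + 0.1050·525) / 0.43625 = 666.875 / 0.43625 ≈ 1528.7
  x_3 = (0.0625·625 + 0.0750·575 + 0.4500·525) / 0.43625 = 318.4375 / 0.43625 ≈ 729.9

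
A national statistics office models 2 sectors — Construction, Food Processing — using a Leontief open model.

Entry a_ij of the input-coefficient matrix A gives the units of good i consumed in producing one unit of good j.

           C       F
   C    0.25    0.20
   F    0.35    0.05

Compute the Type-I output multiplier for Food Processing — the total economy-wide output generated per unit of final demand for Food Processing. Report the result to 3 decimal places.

I − A =
  [   0.75    -0.20]
  [  -0.35     0.95]
det(I−A) = (0.75)(0.95) − (-0.20)(-0.35) = 0.6425
adj(I−A) = [[0.95, 0.20], [0.35, 0.75]]
(I − A)⁻¹ = adj(I−A) / det(I−A) ≈
  [   1.4786     0.3113]
  [   0.5447     1.1673]
The output multiplier for sector j is the column-j sum of the Leontief inverse (I − A)⁻¹ = adj(I−A) / det(I−A).
Column F of adj(I−A): (0.20, 0.75); det(I−A) = 0.6425.
m_F = (0.20 + 0.75) / 0.6425 = 0.95 / 0.6425 ≈ 1.479.

m_F = 1.479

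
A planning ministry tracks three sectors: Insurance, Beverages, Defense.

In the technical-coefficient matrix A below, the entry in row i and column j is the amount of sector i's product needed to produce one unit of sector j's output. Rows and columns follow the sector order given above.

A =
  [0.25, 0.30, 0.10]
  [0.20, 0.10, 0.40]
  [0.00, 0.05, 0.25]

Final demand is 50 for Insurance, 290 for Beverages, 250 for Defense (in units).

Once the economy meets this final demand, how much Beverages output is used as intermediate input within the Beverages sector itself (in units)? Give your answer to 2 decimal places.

I − A =
  [   0.75    -0.30    -0.10]
  [  -0.20     0.90    -0.40]
  [   0.00    -0.05     0.75]
Cofactors of I−A, C_ij = (−1)^(i+j)·(minor ij) (rows/columns in the sector order above):
  C_11 = (0.90)(0.75) − (-0.40)(-0.05) = 0.6550
  C_12 = −[(-0.20)(0.75) − (-0.40)(0.00)] = 0.1500
  C_13 = (-0.20)(-0.05) − (0.90)(0.00) = 0.0100
  C_21 = −[(-0.30)(0.75) − (-0.10)(-0.05)] = 0.2300
  C_22 = (0.75)(0.75) − (-0.10)(0.00) = 0.5625
  C_23 = −[(0.75)(-0.05) − (-0.30)(0.00)] = 0.0375
  C_31 = (-0.30)(-0.40) − (-0.10)(0.90) = 0.2100
  C_32 = −[(0.75)(-0.40) − (-0.10)(-0.20)] = 0.3200
  C_33 = (0.75)(0.90) − (-0.30)(-0.20) = 0.6150
det(I−A) = Σ_j (I−A)_1j·C_1j = (0.75)(0.6550) + (-0.30)(0.1500) + (-0.10)(0.0100) = 0.44525
adj(I−A) = Cᵀ =
  [ 0.6550   0.2300   0.2100]
  [ 0.1500   0.5625   0.3200]
  [ 0.0100   0.0375   0.6150]
(I − A)⁻¹ = adj(I−A) / det(I−A) ≈
  [   1.4711     0.5166     0.4716]
  [   0.3369     1.2633     0.7187]
  [   0.0225     0.0842     1.3812]
First solve x = (I − A)⁻¹ d = adj(I−A)·d / det(I−A); in particular x_B = (0.1500·50 + 0.5625·290 + 0.3200·250) / 0.44525 = 250.625 / 0.44525 ≈ 562.8860.
Intermediate flow from B to B: z_BB = a_BB · x_B = 0.10 × 250.625 / 0.44525 = 25.0625 / 0.44525 ≈ 56.29.

z_BB = 56.29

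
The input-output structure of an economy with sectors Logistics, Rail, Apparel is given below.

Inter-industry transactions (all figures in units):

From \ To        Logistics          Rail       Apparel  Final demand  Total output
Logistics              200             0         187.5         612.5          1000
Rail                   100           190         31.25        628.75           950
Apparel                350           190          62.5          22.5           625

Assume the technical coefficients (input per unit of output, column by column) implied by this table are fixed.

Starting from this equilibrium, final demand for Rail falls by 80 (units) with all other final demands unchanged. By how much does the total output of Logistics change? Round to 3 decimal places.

Δx_L = -10.042

Technical coefficients a_ij = z_ij / X_j:
  a_LL = 200/1000 = 0.20, a_RL = 100/1000 = 0.10, a_AL = 350/1000 = 0.35
  a_LR = 0/950 = 0.00, a_RR = 190/950 = 0.20, a_AR = 190/950 = 0.20
  a_LA = 187.5/625 = 0.30, a_RA = 31.25/625 = 0.05, a_AA = 62.5/625 = 0.10
I − A =
  [   0.80     0.00    -0.30]
  [  -0.10     0.80    -0.05]
  [  -0.35    -0.20     0.90]
Cofactors of I−A, C_ij = (−1)^(i+j)·(minor ij) (rows/columns in the sector order above):
  C_11 = (0.80)(0.90) − (-0.05)(-0.20) = 0.7100
  C_12 = −[(-0.10)(0.90) − (-0.05)(-0.35)] = 0.1075
  C_13 = (-0.10)(-0.20) − (0.80)(-0.35) = 0.3000
  C_21 = −[(0.00)(0.90) − (-0.30)(-0.20)] = 0.0600
  C_22 = (0.80)(0.90) − (-0.30)(-0.35) = 0.6150
  C_23 = −[(0.80)(-0.20) − (0.00)(-0.35)] = 0.1600
  C_31 = (0.00)(-0.05) − (-0.30)(0.80) = 0.2400
  C_32 = −[(0.80)(-0.05) − (-0.30)(-0.10)] = 0.0700
  C_33 = (0.80)(0.80) − (0.00)(-0.10) = 0.6400
det(I−A) = Σ_j (I−A)_1j·C_1j = (0.80)(0.7100) + (0.00)(0.1075) + (-0.30)(0.3000) = 0.4780
adj(I−A) = Cᵀ =
  [ 0.7100   0.0600   0.2400]
  [ 0.1075   0.6150   0.0700]
  [ 0.3000   0.1600   0.6400]
(I − A)⁻¹ = adj(I−A) / det(I−A) ≈
  [   1.4854     0.1255     0.5021]
  [   0.2249     1.2866     0.1464]
  [   0.6276     0.3347     1.3389]
Δx = (I − A)⁻¹ Δd with Δd having -80 in the Rail component and 0 elsewhere.
So Δx_L = L_LR · (-80), where L_LR = adj(I−A)_LR / det(I−A) = 0.0600 / 0.4780.
Δx_L = 0.0600 × (-80) / 0.4780 = -4.80 / 0.4780 ≈ -10.042.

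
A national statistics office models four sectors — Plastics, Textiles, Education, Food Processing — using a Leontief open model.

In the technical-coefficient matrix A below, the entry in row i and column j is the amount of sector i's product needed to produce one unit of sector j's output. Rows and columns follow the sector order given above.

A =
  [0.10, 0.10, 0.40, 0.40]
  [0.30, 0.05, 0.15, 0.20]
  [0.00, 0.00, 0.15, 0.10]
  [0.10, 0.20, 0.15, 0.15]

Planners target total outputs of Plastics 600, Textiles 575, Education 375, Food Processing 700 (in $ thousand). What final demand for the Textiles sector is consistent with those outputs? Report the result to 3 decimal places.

I − A =
  [   0.90    -0.10    -0.40    -0.40]
  [  -0.30     0.95    -0.15    -0.20]
  [   0.00     0.00     0.85    -0.10]
  [  -0.10    -0.20    -0.15     0.85]
d = (I − A) x:
  d_1 = (+0.90)·600 + (-0.10)·575 + (-0.40)·375 + (-0.40)·700 = 52.500
  d_2 = (-0.30)·600 + (+0.95)·575 + (-0.15)·375 + (-0.20)·700 = 170.000
  d_3 = (+0.00)·600 + (+0.00)·575 + (+0.85)·375 + (-0.10)·700 = 248.750
  d_4 = (-0.10)·600 + (-0.20)·575 + (-0.15)·375 + (+0.85)·700 = 363.750

d_2 = 170.000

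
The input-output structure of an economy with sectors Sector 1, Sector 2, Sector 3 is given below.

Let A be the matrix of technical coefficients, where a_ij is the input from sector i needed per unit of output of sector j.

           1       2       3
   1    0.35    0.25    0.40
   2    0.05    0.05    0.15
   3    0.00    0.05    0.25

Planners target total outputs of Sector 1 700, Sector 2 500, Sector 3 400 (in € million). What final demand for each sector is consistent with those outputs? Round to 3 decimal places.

d_1 = 170.000, d_2 = 380.000, d_3 = 275.000

I − A =
  [   0.65    -0.25    -0.40]
  [  -0.05     0.95    -0.15]
  [   0.00    -0.05     0.75]
d = (I − A) x:
  d_1 = (+0.65)·700 + (-0.25)·500 + (-0.40)·400 = 170.000
  d_2 = (-0.05)·700 + (+0.95)·500 + (-0.15)·400 = 380.000
  d_3 = (+0.00)·700 + (-0.05)·500 + (+0.75)·400 = 275.000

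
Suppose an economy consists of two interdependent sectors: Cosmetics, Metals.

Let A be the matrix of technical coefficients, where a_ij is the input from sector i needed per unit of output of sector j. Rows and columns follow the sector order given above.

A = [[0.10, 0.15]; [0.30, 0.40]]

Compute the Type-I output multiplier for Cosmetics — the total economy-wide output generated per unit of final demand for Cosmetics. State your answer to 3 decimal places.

I − A =
  [   0.90    -0.15]
  [  -0.30     0.60]
det(I−A) = (0.90)(0.60) − (-0.15)(-0.30) = 0.4950
adj(I−A) = [[0.60, 0.15], [0.30, 0.90]]
(I − A)⁻¹ = adj(I−A) / det(I−A) ≈
  [   1.2121     0.3030]
  [   0.6061     1.8182]
The output multiplier for sector j is the column-j sum of the Leontief inverse (I − A)⁻¹ = adj(I−A) / det(I−A).
Column 1 of adj(I−A): (0.60, 0.30); det(I−A) = 0.4950.
m_1 = (0.60 + 0.30) / 0.4950 = 0.90 / 0.4950 ≈ 1.818.

m_1 = 1.818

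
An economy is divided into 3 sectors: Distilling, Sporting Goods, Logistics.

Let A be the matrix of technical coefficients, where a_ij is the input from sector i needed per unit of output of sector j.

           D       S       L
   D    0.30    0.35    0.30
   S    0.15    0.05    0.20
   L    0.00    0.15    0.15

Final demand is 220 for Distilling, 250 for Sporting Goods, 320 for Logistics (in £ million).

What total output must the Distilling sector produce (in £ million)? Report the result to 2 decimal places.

x_D = 751.26

I − A =
  [   0.70    -0.35    -0.30]
  [  -0.15     0.95    -0.20]
  [   0.00    -0.15     0.85]
Cofactors of I−A, C_ij = (−1)^(i+j)·(minor ij) (rows/columns in the sector order above):
  C_11 = (0.95)(0.85) − (-0.20)(-0.15) = 0.7775
  C_12 = −[(-0.15)(0.85) − (-0.20)(0.00)] = 0.1275
  C_13 = (-0.15)(-0.15) − (0.95)(0.00) = 0.0225
  C_21 = −[(-0.35)(0.85) − (-0.30)(-0.15)] = 0.3425
  C_22 = (0.70)(0.85) − (-0.30)(0.00) = 0.5950
  C_23 = −[(0.70)(-0.15) − (-0.35)(0.00)] = 0.1050
  C_31 = (-0.35)(-0.20) − (-0.30)(0.95) = 0.3550
  C_32 = −[(0.70)(-0.20) − (-0.30)(-0.15)] = 0.1850
  C_33 = (0.70)(0.95) − (-0.35)(-0.15) = 0.6125
det(I−A) = Σ_j (I−A)_1j·C_1j = (0.70)(0.7775) + (-0.35)(0.1275) + (-0.30)(0.0225) = 0.492875
adj(I−A) = Cᵀ =
  [ 0.7775   0.3425   0.3550]
  [ 0.1275   0.5950   0.1850]
  [ 0.0225   0.1050   0.6125]
(I − A)⁻¹ = adj(I−A) / det(I−A) ≈
  [   1.5775     0.6949     0.7203]
  [   0.2587     1.2072     0.3753]
  [   0.0457     0.2130     1.2427]
x = (I − A)⁻¹ d = adj(I−A)·d / det(I−A), with det(I−A) = 0.492875:
  x_D = (0.7775·220 + 0.3425·250 + 0.3550·320) / 0.492875 = 370.275 / 0.492875 ≈ 751.26
  x_S = (0.1275·220 + 0.5950·250 + 0.1850·320) / 0.492875 = 236.00 / 0.492875 ≈ 478.82
  x_L = (0.0225·220 + 0.1050·250 + 0.6125·320) / 0.492875 = 227.20 / 0.492875 ≈ 460.97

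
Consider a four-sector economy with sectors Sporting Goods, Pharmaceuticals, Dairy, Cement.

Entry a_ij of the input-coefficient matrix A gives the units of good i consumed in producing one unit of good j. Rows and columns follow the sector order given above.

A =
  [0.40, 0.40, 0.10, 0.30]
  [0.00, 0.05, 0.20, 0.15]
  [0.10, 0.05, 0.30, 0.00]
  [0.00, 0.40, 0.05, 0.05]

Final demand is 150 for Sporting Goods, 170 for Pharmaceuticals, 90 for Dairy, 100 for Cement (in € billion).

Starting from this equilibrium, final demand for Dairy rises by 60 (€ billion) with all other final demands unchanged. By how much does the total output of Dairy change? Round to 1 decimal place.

I − A =
  [   0.60    -0.40    -0.10    -0.30]
  [   0.00     0.95    -0.20    -0.15]
  [  -0.10    -0.05     0.70     0.00]
  [   0.00    -0.40    -0.05     0.95]
Compute the cofactors C_ij = (−1)^(i+j)·(3×3 minor ij) of I−A; the adjugate is their transpose:
adj(I−A) = Cᵀ =
  [ 0.579875   0.355500   0.201500   0.239250]
  [ 0.019750   0.388000   0.118500   0.067500]
  [ 0.084250   0.078500   0.505500   0.039000]
  [ 0.012750   0.167500   0.076500   0.375500]
det(I−A) = Σ_j (I−A)_1j·C_1j = (0.60)(0.579875) + (-0.40)(0.019750) + (-0.10)(0.084250) + (-0.30)(0.012750) = 0.327775
(I − A)⁻¹ = adj(I−A) / det(I−A) ≈
  [   1.7691     1.0846     0.6148     0.7299]
  [   0.0603     1.1837     0.3615     0.2059]
  [   0.2570     0.2395     1.5422     0.1190]
  [   0.0389     0.5110     0.2334     1.1456]
Δx = (I − A)⁻¹ Δd with Δd having +60 in the Dairy component and 0 elsewhere.
So Δx_D = L_DD · (+60), where L_DD = adj(I−A)_DD / det(I−A) = 0.505500 / 0.327775.
Δx_D = 0.505500 × (+60) / 0.327775 = 30.33 / 0.327775 ≈ 92.5.

Δx_D = 92.5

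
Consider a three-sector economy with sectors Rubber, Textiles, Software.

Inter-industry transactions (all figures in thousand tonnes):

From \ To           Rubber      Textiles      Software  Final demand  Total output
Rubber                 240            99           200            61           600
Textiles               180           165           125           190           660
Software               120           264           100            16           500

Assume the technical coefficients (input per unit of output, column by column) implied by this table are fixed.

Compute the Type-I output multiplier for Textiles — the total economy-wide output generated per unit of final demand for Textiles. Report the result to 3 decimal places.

m_2 = 6.397

Technical coefficients a_ij = z_ij / X_j:
  a_11 = 240/600 = 0.40, a_21 = 180/600 = 0.30, a_31 = 120/600 = 0.20
  a_12 = 99/660 = 0.15, a_22 = 165/660 = 0.25, a_32 = 264/660 = 0.40
  a_13 = 200/500 = 0.40, a_23 = 125/500 = 0.25, a_33 = 100/500 = 0.20
I − A =
  [   0.60    -0.15    -0.40]
  [  -0.30     0.75    -0.25]
  [  -0.20    -0.40     0.80]
Cofactors of I−A, C_ij = (−1)^(i+j)·(minor ij) (rows/columns in the sector order above):
  C_11 = (0.75)(0.80) − (-0.25)(-0.40) = 0.5000
  C_12 = −[(-0.30)(0.80) − (-0.25)(-0.20)] = 0.2900
  C_13 = (-0.30)(-0.40) − (0.75)(-0.20) = 0.2700
  C_21 = −[(-0.15)(0.80) − (-0.40)(-0.40)] = 0.2800
  C_22 = (0.60)(0.80) − (-0.40)(-0.20) = 0.4000
  C_23 = −[(0.60)(-0.40) − (-0.15)(-0.20)] = 0.2700
  C_31 = (-0.15)(-0.25) − (-0.40)(0.75) = 0.3375
  C_32 = −[(0.60)(-0.25) − (-0.40)(-0.30)] = 0.2700
  C_33 = (0.60)(0.75) − (-0.15)(-0.30) = 0.4050
det(I−A) = Σ_j (I−A)_1j·C_1j = (0.60)(0.5000) + (-0.15)(0.2900) + (-0.40)(0.2700) = 0.1485
adj(I−A) = Cᵀ =
  [ 0.5000   0.2800   0.3375]
  [ 0.2900   0.4000   0.2700]
  [ 0.2700   0.2700   0.4050]
(I − A)⁻¹ = adj(I−A) / det(I−A) ≈
  [   3.3670     1.8855     2.2727]
  [   1.9529     2.6936     1.8182]
  [   1.8182     1.8182     2.7273]
The output multiplier for sector j is the column-j sum of the Leontief inverse (I − A)⁻¹ = adj(I−A) / det(I−A).
Column 2 of adj(I−A): (0.2800, 0.4000, 0.2700); det(I−A) = 0.1485.
m_2 = (0.2800 + 0.4000 + 0.2700) / 0.1485 = 0.95 / 0.1485 ≈ 6.397.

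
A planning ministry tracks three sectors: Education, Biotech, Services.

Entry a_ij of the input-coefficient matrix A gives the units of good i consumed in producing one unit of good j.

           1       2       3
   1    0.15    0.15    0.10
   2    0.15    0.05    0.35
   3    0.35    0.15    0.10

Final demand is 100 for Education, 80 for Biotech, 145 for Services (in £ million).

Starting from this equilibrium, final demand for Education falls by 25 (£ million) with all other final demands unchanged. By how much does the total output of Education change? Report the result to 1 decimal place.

Δx_1 = -33.0

I − A =
  [   0.85    -0.15    -0.10]
  [  -0.15     0.95    -0.35]
  [  -0.35    -0.15     0.90]
Cofactors of I−A, C_ij = (−1)^(i+j)·(minor ij) (rows/columns in the sector order above):
  C_11 = (0.95)(0.90) − (-0.35)(-0.15) = 0.8025
  C_12 = −[(-0.15)(0.90) − (-0.35)(-0.35)] = 0.2575
  C_13 = (-0.15)(-0.15) − (0.95)(-0.35) = 0.3550
  C_21 = −[(-0.15)(0.90) − (-0.10)(-0.15)] = 0.1500
  C_22 = (0.85)(0.90) − (-0.10)(-0.35) = 0.7300
  C_23 = −[(0.85)(-0.15) − (-0.15)(-0.35)] = 0.1800
  C_31 = (-0.15)(-0.35) − (-0.10)(0.95) = 0.1475
  C_32 = −[(0.85)(-0.35) − (-0.10)(-0.15)] = 0.3125
  C_33 = (0.85)(0.95) − (-0.15)(-0.15) = 0.7850
det(I−A) = Σ_j (I−A)_1j·C_1j = (0.85)(0.8025) + (-0.15)(0.2575) + (-0.10)(0.3550) = 0.6080
adj(I−A) = Cᵀ =
  [ 0.8025   0.1500   0.1475]
  [ 0.2575   0.7300   0.3125]
  [ 0.3550   0.1800   0.7850]
(I − A)⁻¹ = adj(I−A) / det(I−A) ≈
  [   1.3199     0.2467     0.2426]
  [   0.4235     1.2007     0.5140]
  [   0.5839     0.2961     1.2911]
Δx = (I − A)⁻¹ Δd with Δd having -25 in the Education component and 0 elsewhere.
So Δx_1 = L_11 · (-25), where L_11 = adj(I−A)_11 / det(I−A) = 0.8025 / 0.6080.
Δx_1 = 0.8025 × (-25) / 0.6080 = -20.0625 / 0.6080 ≈ -33.0.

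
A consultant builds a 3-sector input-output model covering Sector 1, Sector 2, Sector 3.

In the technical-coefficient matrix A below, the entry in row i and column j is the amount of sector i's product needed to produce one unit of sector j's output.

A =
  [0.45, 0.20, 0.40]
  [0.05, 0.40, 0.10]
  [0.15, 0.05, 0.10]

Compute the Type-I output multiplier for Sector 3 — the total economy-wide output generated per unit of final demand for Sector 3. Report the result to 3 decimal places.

m_3 = 2.671

I − A =
  [   0.55    -0.20    -0.40]
  [  -0.05     0.60    -0.10]
  [  -0.15    -0.05     0.90]
Cofactors of I−A, C_ij = (−1)^(i+j)·(minor ij) (rows/columns in the sector order above):
  C_11 = (0.60)(0.90) − (-0.10)(-0.05) = 0.5350
  C_12 = −[(-0.05)(0.90) − (-0.10)(-0.15)] = 0.0600
  C_13 = (-0.05)(-0.05) − (0.60)(-0.15) = 0.0925
  C_21 = −[(-0.20)(0.90) − (-0.40)(-0.05)] = 0.2000
  C_22 = (0.55)(0.90) − (-0.40)(-0.15) = 0.4350
  C_23 = −[(0.55)(-0.05) − (-0.20)(-0.15)] = 0.0575
  C_31 = (-0.20)(-0.10) − (-0.40)(0.60) = 0.2600
  C_32 = −[(0.55)(-0.10) − (-0.40)(-0.05)] = 0.0750
  C_33 = (0.55)(0.60) − (-0.20)(-0.05) = 0.3200
det(I−A) = Σ_j (I−A)_1j·C_1j = (0.55)(0.5350) + (-0.20)(0.0600) + (-0.40)(0.0925) = 0.24525
adj(I−A) = Cᵀ =
  [ 0.5350   0.2000   0.2600]
  [ 0.0600   0.4350   0.0750]
  [ 0.0925   0.0575   0.3200]
(I − A)⁻¹ = adj(I−A) / det(I−A) ≈
  [   2.1814     0.8155     1.0601]
  [   0.2446     1.7737     0.3058]
  [   0.3772     0.2345     1.3048]
The output multiplier for sector j is the column-j sum of the Leontief inverse (I − A)⁻¹ = adj(I−A) / det(I−A).
Column 3 of adj(I−A): (0.2600, 0.0750, 0.3200); det(I−A) = 0.24525.
m_3 = (0.2600 + 0.0750 + 0.3200) / 0.24525 = 0.655 / 0.24525 ≈ 2.671.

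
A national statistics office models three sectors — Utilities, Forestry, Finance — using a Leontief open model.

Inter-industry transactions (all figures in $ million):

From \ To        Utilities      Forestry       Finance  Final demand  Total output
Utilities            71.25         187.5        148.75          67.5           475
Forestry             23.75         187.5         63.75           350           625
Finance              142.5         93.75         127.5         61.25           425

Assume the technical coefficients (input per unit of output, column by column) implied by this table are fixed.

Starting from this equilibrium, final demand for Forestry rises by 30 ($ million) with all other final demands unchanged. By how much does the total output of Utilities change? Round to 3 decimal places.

Δx_1 = 26.493

Technical coefficients a_ij = z_ij / X_j:
  a_11 = 71.25/475 = 0.15, a_21 = 23.75/475 = 0.05, a_31 = 142.5/475 = 0.30
  a_12 = 187.5/625 = 0.30, a_22 = 187.5/625 = 0.30, a_32 = 93.75/625 = 0.15
  a_13 = 148.75/425 = 0.35, a_23 = 63.75/425 = 0.15, a_33 = 127.5/425 = 0.30
I − A =
  [   0.85    -0.30    -0.35]
  [  -0.05     0.70    -0.15]
  [  -0.30    -0.15     0.70]
Cofactors of I−A, C_ij = (−1)^(i+j)·(minor ij) (rows/columns in the sector order above):
  C_11 = (0.70)(0.70) − (-0.15)(-0.15) = 0.4675
  C_12 = −[(-0.05)(0.70) − (-0.15)(-0.30)] = 0.0800
  C_13 = (-0.05)(-0.15) − (0.70)(-0.30) = 0.2175
  C_21 = −[(-0.30)(0.70) − (-0.35)(-0.15)] = 0.2625
  C_22 = (0.85)(0.70) − (-0.35)(-0.30) = 0.4900
  C_23 = −[(0.85)(-0.15) − (-0.30)(-0.30)] = 0.2175
  C_31 = (-0.30)(-0.15) − (-0.35)(0.70) = 0.2900
  C_32 = −[(0.85)(-0.15) − (-0.35)(-0.05)] = 0.1450
  C_33 = (0.85)(0.70) − (-0.30)(-0.05) = 0.5800
det(I−A) = Σ_j (I−A)_1j·C_1j = (0.85)(0.4675) + (-0.30)(0.0800) + (-0.35)(0.2175) = 0.29725
adj(I−A) = Cᵀ =
  [ 0.4675   0.2625   0.2900]
  [ 0.0800   0.4900   0.1450]
  [ 0.2175   0.2175   0.5800]
(I − A)⁻¹ = adj(I−A) / det(I−A) ≈
  [   1.5728     0.8831     0.9756]
  [   0.2691     1.6484     0.4878]
  [   0.7317     0.7317     1.9512]
Δx = (I − A)⁻¹ Δd with Δd having +30 in the Forestry component and 0 elsewhere.
So Δx_1 = L_12 · (+30), where L_12 = adj(I−A)_12 / det(I−A) = 0.2625 / 0.29725.
Δx_1 = 0.2625 × (+30) / 0.29725 = 7.875 / 0.29725 ≈ 26.493.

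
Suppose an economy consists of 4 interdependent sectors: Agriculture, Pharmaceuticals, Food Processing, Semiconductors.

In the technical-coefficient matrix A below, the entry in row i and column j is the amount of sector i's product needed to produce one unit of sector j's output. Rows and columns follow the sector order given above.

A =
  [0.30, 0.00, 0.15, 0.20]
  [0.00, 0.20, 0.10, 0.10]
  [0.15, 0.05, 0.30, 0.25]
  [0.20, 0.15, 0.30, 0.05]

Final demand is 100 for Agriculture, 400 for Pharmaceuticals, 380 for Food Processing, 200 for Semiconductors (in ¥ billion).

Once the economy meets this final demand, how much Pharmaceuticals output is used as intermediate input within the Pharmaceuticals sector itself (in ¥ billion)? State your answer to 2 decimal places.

I − A =
  [   0.70     0.00    -0.15    -0.20]
  [   0.00     0.80    -0.10    -0.10]
  [  -0.15    -0.05     0.70    -0.25]
  [  -0.20    -0.15    -0.30     0.95]
Compute the cofactors C_ij = (−1)^(i+j)·(3×3 minor ij) of I−A; the adjugate is their transpose:
adj(I−A) = Cᵀ =
  [ 0.451500   0.036750   0.162750   0.141750]
  [ 0.037750   0.347125   0.086500   0.067250]
  [ 0.152750   0.062000   0.489500   0.167500]
  [ 0.149250   0.082125   0.202500   0.370500]
det(I−A) = Σ_j (I−A)_1j·C_1j = (0.70)(0.451500) + (0.00)(0.037750) + (-0.15)(0.152750) + (-0.20)(0.149250) = 0.2632875
(I − A)⁻¹ = adj(I−A) / det(I−A) ≈
  [   1.7149     0.1396     0.6181     0.5384]
  [   0.1434     1.3184     0.3285     0.2554]
  [   0.5802     0.2355     1.8592     0.6362]
  [   0.5669     0.3119     0.7691     1.4072]
First solve x = (I − A)⁻¹ d = adj(I−A)·d / det(I−A); in particular x_P = (0.037750·100 + 0.347125·400 + 0.086500·380 + 0.067250·200) / 0.2632875 = 188.945 / 0.2632875 ≈ 717.6376.
Intermediate flow from P to P: z_PP = a_PP · x_P = 0.20 × 188.945 / 0.2632875 = 37.789 / 0.2632875 ≈ 143.53.

z_PP = 143.53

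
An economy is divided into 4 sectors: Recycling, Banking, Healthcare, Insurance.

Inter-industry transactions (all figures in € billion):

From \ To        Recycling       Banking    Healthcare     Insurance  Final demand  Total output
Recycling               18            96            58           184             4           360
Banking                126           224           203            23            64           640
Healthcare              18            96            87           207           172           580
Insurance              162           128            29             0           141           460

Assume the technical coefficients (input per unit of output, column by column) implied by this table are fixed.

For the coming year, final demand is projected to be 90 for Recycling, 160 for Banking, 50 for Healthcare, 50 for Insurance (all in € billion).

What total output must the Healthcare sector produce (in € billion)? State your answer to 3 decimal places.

x_3 = 436.755

Technical coefficients a_ij = z_ij / X_j:
  a_11 = 18/360 = 0.05, a_21 = 126/360 = 0.35, a_31 = 18/360 = 0.05, a_41 = 162/360 = 0.45
  a_12 = 96/640 = 0.15, a_22 = 224/640 = 0.35, a_32 = 96/640 = 0.15, a_42 = 128/640 = 0.20
  a_13 = 58/580 = 0.10, a_23 = 203/580 = 0.35, a_33 = 87/580 = 0.15, a_43 = 29/580 = 0.05
  a_14 = 184/460 = 0.40, a_24 = 23/460 = 0.05, a_34 = 207/460 = 0.45, a_44 = 0/460 = 0.00
I − A =
  [   0.95    -0.15    -0.10    -0.40]
  [  -0.35     0.65    -0.35    -0.05]
  [  -0.05    -0.15     0.85    -0.45]
  [  -0.45    -0.20    -0.05     1.00]
Compute the cofactors C_ij = (−1)^(i+j)·(3×3 minor ij) of I−A; the adjugate is their transpose:
adj(I−A) = Cᵀ =
  [ 0.445000   0.219125   0.157875   0.260000]
  [ 0.397250   0.606875   0.316125   0.331500]
  [ 0.251000   0.242875   0.407125   0.295750]
  [ 0.292250   0.232125   0.154625   0.419250]
det(I−A) = Σ_j (I−A)_1j·C_1j = (0.95)(0.445000) + (-0.15)(0.397250) + (-0.10)(0.251000) + (-0.40)(0.292250) = 0.2211625
(I − A)⁻¹ = adj(I−A) / det(I−A) ≈
  [   2.0121     0.9908     0.7138     1.1756]
  [   1.7962     2.7440     1.4294     1.4989]
  [   1.1349     1.0982     1.8408     1.3373]
  [   1.3214     1.0496     0.6991     1.8957]
x = (I − A)⁻¹ d = adj(I−A)·d / det(I−A), with det(I−A) = 0.2211625:
  x_1 = (0.445000·90 + 0.219125·160 + 0.157875·50 + 0.260000·50) / 0.2211625 = 96.00375 / 0.2211625 ≈ 434.087
  x_2 = (0.397250·90 + 0.606875·160 + 0.316125·50 + 0.331500·50) / 0.2211625 = 165.23375 / 0.2211625 ≈ 747.115
  x_3 = (0.251000·90 + 0.242875·160 + 0.407125·50 + 0.295750·50) / 0.2211625 = 96.59375 / 0.2211625 ≈ 436.755
  x_4 = (0.292250·90 + 0.232125·160 + 0.154625·50 + 0.419250·50) / 0.2211625 = 92.13625 / 0.2211625 ≈ 416.600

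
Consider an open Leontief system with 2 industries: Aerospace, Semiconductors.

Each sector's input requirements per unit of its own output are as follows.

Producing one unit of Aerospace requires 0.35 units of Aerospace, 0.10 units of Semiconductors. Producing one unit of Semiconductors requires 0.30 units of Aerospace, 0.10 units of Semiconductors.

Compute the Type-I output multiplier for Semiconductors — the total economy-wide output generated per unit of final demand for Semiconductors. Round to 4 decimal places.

I − A =
  [   0.65    -0.30]
  [  -0.10     0.90]
det(I−A) = (0.65)(0.90) − (-0.30)(-0.10) = 0.5550
adj(I−A) = [[0.90, 0.30], [0.10, 0.65]]
(I − A)⁻¹ = adj(I−A) / det(I−A) ≈
  [   1.62162     0.54054]
  [   0.18018     1.17117]
The output multiplier for sector j is the column-j sum of the Leontief inverse (I − A)⁻¹ = adj(I−A) / det(I−A).
Column 2 of adj(I−A): (0.30, 0.65); det(I−A) = 0.5550.
m_2 = (0.30 + 0.65) / 0.5550 = 0.95 / 0.5550 ≈ 1.7117.

m_2 = 1.7117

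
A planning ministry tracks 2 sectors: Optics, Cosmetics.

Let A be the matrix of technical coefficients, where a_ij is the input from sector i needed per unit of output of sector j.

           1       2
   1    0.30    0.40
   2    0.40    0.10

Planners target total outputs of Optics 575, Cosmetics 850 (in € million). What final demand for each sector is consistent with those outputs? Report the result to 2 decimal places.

I − A =
  [   0.70    -0.40]
  [  -0.40     0.90]
d = (I − A) x:
  d_1 = (+0.70)·575 + (-0.40)·850 = 62.50
  d_2 = (-0.40)·575 + (+0.90)·850 = 535.00

d_1 = 62.50, d_2 = 535.00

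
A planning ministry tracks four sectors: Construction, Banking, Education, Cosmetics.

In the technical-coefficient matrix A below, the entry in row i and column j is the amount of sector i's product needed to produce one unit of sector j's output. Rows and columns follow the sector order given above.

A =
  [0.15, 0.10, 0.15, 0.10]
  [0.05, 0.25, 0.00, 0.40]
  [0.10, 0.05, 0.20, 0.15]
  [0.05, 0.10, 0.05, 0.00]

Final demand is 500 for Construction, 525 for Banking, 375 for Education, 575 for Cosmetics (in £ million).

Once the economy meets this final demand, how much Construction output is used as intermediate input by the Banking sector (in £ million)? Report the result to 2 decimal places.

z_12 = 118.10

I − A =
  [   0.85    -0.10    -0.15    -0.10]
  [  -0.05     0.75     0.00    -0.40]
  [  -0.10    -0.05     0.80    -0.15]
  [  -0.05    -0.10    -0.05     1.00]
Compute the cofactors C_ij = (−1)^(i+j)·(3×3 minor ij) of I−A; the adjugate is their transpose:
adj(I−A) = Cᵀ =
  [ 0.561375   0.097250   0.112250   0.111875]
  [ 0.057625   0.653000   0.027750   0.271125]
  [ 0.080875   0.066750   0.592250   0.123625]
  [ 0.037875   0.073500   0.038000   0.494375]
det(I−A) = Σ_j (I−A)_1j·C_1j = (0.85)(0.561375) + (-0.10)(0.057625) + (-0.15)(0.080875) + (-0.10)(0.037875) = 0.4554875
(I − A)⁻¹ = adj(I−A) / det(I−A) ≈
  [   1.2325     0.2135     0.2464     0.2456]
  [   0.1265     1.4336     0.0609     0.5952]
  [   0.1776     0.1465     1.3003     0.2714]
  [   0.0832     0.1614     0.0834     1.0854]
First solve x = (I − A)⁻¹ d = adj(I−A)·d / det(I−A); in particular x_2 = (0.057625·500 + 0.653000·525 + 0.027750·375 + 0.271125·575) / 0.4554875 = 537.940625 / 0.4554875 ≈ 1181.0217.
Intermediate flow from 1 to 2: z_12 = a_12 · x_2 = 0.10 × 537.940625 / 0.4554875 = 53.7940625 / 0.4554875 ≈ 118.10.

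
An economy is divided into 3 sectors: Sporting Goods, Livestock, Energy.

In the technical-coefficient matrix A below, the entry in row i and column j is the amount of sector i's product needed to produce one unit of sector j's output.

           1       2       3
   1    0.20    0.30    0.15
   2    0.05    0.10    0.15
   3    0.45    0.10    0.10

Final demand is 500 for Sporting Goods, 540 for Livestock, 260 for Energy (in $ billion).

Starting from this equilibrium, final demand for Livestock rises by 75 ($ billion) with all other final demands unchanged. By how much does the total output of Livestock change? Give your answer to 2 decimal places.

I − A =
  [   0.80    -0.30    -0.15]
  [  -0.05     0.90    -0.15]
  [  -0.45    -0.10     0.90]
Cofactors of I−A, C_ij = (−1)^(i+j)·(minor ij) (rows/columns in the sector order above):
  C_11 = (0.90)(0.90) − (-0.15)(-0.10) = 0.7950
  C_12 = −[(-0.05)(0.90) − (-0.15)(-0.45)] = 0.1125
  C_13 = (-0.05)(-0.10) − (0.90)(-0.45) = 0.4100
  C_21 = −[(-0.30)(0.90) − (-0.15)(-0.10)] = 0.2850
  C_22 = (0.80)(0.90) − (-0.15)(-0.45) = 0.6525
  C_23 = −[(0.80)(-0.10) − (-0.30)(-0.45)] = 0.2150
  C_31 = (-0.30)(-0.15) − (-0.15)(0.90) = 0.1800
  C_32 = −[(0.80)(-0.15) − (-0.15)(-0.05)] = 0.1275
  C_33 = (0.80)(0.90) − (-0.30)(-0.05) = 0.7050
det(I−A) = Σ_j (I−A)_1j·C_1j = (0.80)(0.7950) + (-0.30)(0.1125) + (-0.15)(0.4100) = 0.54075
adj(I−A) = Cᵀ =
  [ 0.7950   0.2850   0.1800]
  [ 0.1125   0.6525   0.1275]
  [ 0.4100   0.2150   0.7050]
(I − A)⁻¹ = adj(I−A) / det(I−A) ≈
  [   1.4702     0.5270     0.3329]
  [   0.2080     1.2067     0.2358]
  [   0.7582     0.3976     1.3037]
Δx = (I − A)⁻¹ Δd with Δd having +75 in the Livestock component and 0 elsewhere.
So Δx_2 = L_22 · (+75), where L_22 = adj(I−A)_22 / det(I−A) = 0.6525 / 0.54075.
Δx_2 = 0.6525 × (+75) / 0.54075 = 48.9375 / 0.54075 ≈ 90.50.

Δx_2 = 90.50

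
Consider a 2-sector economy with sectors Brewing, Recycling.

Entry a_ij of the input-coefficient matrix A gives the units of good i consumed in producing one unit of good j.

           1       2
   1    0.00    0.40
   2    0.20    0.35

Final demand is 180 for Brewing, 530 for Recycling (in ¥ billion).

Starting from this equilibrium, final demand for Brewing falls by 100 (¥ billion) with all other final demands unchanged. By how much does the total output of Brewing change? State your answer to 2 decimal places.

I − A =
  [   1.00    -0.40]
  [  -0.20     0.65]
det(I−A) = (1.00)(0.65) − (-0.40)(-0.20) = 0.5700
adj(I−A) = [[0.65, 0.40], [0.20, 1.00]]
(I − A)⁻¹ = adj(I−A) / det(I−A) ≈
  [   1.1404     0.7018]
  [   0.3509     1.7544]
Δx = (I − A)⁻¹ Δd with Δd having -100 in the Brewing component and 0 elsewhere.
So Δx_1 = L_11 · (-100), where L_11 = adj(I−A)_11 / det(I−A) = 0.65 / 0.5700.
Δx_1 = 0.65 × (-100) / 0.5700 = -65.00 / 0.5700 ≈ -114.04.

Δx_1 = -114.04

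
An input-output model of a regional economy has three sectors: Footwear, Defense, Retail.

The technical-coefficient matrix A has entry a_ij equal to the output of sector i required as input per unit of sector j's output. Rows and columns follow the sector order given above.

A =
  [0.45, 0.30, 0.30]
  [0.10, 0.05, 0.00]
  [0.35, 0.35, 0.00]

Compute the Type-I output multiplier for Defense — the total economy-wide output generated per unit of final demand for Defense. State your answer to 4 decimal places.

I − A =
  [   0.55    -0.30    -0.30]
  [  -0.10     0.95     0.00]
  [  -0.35    -0.35     1.00]
Cofactors of I−A, C_ij = (−1)^(i+j)·(minor ij) (rows/columns in the sector order above):
  C_11 = (0.95)(1.00) − (0.00)(-0.35) = 0.9500
  C_12 = −[(-0.10)(1.00) − (0.00)(-0.35)] = 0.1000
  C_13 = (-0.10)(-0.35) − (0.95)(-0.35) = 0.3675
  C_21 = −[(-0.30)(1.00) − (-0.30)(-0.35)] = 0.4050
  C_22 = (0.55)(1.00) − (-0.30)(-0.35) = 0.4450
  C_23 = −[(0.55)(-0.35) − (-0.30)(-0.35)] = 0.2975
  C_31 = (-0.30)(0.00) − (-0.30)(0.95) = 0.2850
  C_32 = −[(0.55)(0.00) − (-0.30)(-0.10)] = 0.0300
  C_33 = (0.55)(0.95) − (-0.30)(-0.10) = 0.4925
det(I−A) = Σ_j (I−A)_1j·C_1j = (0.55)(0.9500) + (-0.30)(0.1000) + (-0.30)(0.3675) = 0.38225
adj(I−A) = Cᵀ =
  [ 0.9500   0.4050   0.2850]
  [ 0.1000   0.4450   0.0300]
  [ 0.3675   0.2975   0.4925]
(I − A)⁻¹ = adj(I−A) / det(I−A) ≈
  [   2.48528     1.05952     0.74559]
  [   0.26161     1.16416     0.07848]
  [   0.96141     0.77829     1.28842]
The output multiplier for sector j is the column-j sum of the Leontief inverse (I − A)⁻¹ = adj(I−A) / det(I−A).
Column 2 of adj(I−A): (0.4050, 0.4450, 0.2975); det(I−A) = 0.38225.
m_2 = (0.4050 + 0.4450 + 0.2975) / 0.38225 = 1.1475 / 0.38225 ≈ 3.0020.

m_2 = 3.0020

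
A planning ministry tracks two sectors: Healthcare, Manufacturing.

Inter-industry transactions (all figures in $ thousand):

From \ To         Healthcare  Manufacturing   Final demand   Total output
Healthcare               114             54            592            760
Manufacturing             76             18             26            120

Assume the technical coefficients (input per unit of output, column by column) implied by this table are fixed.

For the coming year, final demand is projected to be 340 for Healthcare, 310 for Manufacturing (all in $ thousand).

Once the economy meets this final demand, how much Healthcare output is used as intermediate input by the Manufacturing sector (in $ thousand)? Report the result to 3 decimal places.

Technical coefficients a_ij = z_ij / X_j:
  a_HH = 114/760 = 0.15, a_MH = 76/760 = 0.10
  a_HM = 54/120 = 0.45, a_MM = 18/120 = 0.15
I − A =
  [   0.85    -0.45]
  [  -0.10     0.85]
det(I−A) = (0.85)(0.85) − (-0.45)(-0.10) = 0.6775
adj(I−A) = [[0.85, 0.45], [0.10, 0.85]]
(I − A)⁻¹ = adj(I−A) / det(I−A) ≈
  [   1.2546     0.6642]
  [   0.1476     1.2546]
First solve x = (I − A)⁻¹ d = adj(I−A)·d / det(I−A); in particular x_M = (0.10·340 + 0.85·310) / 0.6775 = 297.50 / 0.6775 ≈ 439.11439.
Intermediate flow from H to M: z_HM = a_HM · x_M = 0.45 × 297.50 / 0.6775 = 133.875 / 0.6775 ≈ 197.601.

z_HM = 197.601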